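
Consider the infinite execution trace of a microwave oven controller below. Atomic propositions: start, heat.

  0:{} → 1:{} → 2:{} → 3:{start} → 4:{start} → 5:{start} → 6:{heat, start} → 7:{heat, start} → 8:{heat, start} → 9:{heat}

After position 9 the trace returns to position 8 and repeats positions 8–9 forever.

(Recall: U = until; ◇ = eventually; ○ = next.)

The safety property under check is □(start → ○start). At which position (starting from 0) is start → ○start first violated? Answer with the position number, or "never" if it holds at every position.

Check start → ○start at each position in order: 0 ✓, 1 ✓, 2 ✓, 3 ✓, 4 ✓, 5 ✓, 6 ✓, 7 ✓.
At position 8 the labels are {heat, start} and the next position 9 has {heat}, so start → ○start is false there. This is the first violation.

8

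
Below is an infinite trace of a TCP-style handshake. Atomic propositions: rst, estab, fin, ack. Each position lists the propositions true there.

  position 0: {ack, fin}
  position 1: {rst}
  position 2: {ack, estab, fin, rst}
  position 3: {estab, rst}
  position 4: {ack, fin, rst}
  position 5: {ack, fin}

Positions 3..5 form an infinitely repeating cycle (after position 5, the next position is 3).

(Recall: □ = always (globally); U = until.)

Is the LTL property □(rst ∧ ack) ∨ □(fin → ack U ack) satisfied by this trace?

Satisfied

rst ∧ ack must hold at every position from 0 onward. It fails at position 0, so □(rst ∧ ack) is false.
fin → ack U ack holds at every position 0..5, and those are all positions ever visited, so □(fin → ack U ack) holds.
Positions where fin holds: 0, 2, 4, 5.
Check ack U ack at each: 0→ok, 2→ok, 4→ok, 5→ok.
At position 0: □(rst ∧ ack) is false; □(fin → ack U ack) is true; so □(rst ∧ ack) ∨ □(fin → ack U ack) is true.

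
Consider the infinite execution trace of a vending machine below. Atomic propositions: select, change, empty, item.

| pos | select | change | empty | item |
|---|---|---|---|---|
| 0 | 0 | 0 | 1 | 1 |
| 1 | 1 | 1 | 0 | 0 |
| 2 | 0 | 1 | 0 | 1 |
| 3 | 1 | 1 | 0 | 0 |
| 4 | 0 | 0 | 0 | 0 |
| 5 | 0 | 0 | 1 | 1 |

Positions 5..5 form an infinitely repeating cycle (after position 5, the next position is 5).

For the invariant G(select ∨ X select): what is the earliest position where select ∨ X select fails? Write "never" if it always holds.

4

Check select ∨ X select at each position in order: 0 ✓, 1 ✓, 2 ✓, 3 ✓.
At position 4 the labels are {} and the next position 5 has {empty, item}, so select ∨ X select is false there. This is the first violation.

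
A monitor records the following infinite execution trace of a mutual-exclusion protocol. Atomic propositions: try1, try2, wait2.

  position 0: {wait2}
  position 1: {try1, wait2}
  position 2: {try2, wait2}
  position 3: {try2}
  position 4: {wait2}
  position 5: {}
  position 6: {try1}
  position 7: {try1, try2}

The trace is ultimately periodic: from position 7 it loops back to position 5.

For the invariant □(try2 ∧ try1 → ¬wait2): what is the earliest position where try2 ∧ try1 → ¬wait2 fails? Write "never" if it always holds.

never

try2 ∧ try1 → ¬wait2 holds at every position 0..7, and those are all the positions the trace ever visits, so the invariant □(try2 ∧ try1 → ¬wait2) is never violated.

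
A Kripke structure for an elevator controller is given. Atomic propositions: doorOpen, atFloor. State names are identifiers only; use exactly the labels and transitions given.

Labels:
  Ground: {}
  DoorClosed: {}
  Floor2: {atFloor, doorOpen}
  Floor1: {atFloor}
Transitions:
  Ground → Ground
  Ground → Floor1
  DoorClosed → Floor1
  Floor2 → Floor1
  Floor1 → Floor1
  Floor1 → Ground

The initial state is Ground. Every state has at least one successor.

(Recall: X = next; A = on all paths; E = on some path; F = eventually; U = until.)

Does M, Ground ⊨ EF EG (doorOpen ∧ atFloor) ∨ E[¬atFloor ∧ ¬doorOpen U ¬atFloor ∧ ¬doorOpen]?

States satisfying EG (doorOpen ∧ atFloor): ∅.
States satisfying EF EG (doorOpen ∧ atFloor): ∅.
States satisfying ¬atFloor ∧ ¬doorOpen: {Ground, DoorClosed}.
States satisfying E[¬atFloor ∧ ¬doorOpen U ¬atFloor ∧ ¬doorOpen]: {Ground, DoorClosed}.
States satisfying EF EG (doorOpen ∧ atFloor) ∨ E[¬atFloor ∧ ¬doorOpen U ¬atFloor ∧ ¬doorOpen]: {Ground, DoorClosed}.
Ground ∈ Sat(EF EG (doorOpen ∧ atFloor) ∨ E[¬atFloor ∧ ¬doorOpen U ¬atFloor ∧ ¬doorOpen]).

Satisfied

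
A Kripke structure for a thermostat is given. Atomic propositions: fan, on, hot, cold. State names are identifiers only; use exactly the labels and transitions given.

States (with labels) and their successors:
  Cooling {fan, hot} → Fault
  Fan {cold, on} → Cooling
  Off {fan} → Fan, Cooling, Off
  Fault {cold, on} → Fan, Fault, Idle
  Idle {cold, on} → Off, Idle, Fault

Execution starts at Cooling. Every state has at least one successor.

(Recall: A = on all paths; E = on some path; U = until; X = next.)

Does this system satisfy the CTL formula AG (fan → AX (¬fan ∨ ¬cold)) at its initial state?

Holds

States satisfying fan → AX (¬fan ∨ ¬cold): {Cooling, Fan, Off, Fault, Idle}.
States satisfying AG (fan → AX (¬fan ∨ ¬cold)): {Cooling, Fan, Off, Fault, Idle}.
Every state reachable from Cooling satisfies fan → AX (¬fan ∨ ¬cold).
Cooling ∈ Sat(AG (fan → AX (¬fan ∨ ¬cold))).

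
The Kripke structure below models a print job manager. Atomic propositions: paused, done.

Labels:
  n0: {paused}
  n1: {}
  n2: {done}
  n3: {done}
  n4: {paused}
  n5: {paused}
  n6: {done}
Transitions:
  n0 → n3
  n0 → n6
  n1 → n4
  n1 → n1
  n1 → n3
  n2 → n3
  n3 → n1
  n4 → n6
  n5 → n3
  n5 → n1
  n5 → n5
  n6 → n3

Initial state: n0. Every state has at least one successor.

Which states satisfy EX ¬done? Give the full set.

States satisfying ¬done: {n0, n1, n4, n5}.
States satisfying EX ¬done: {n1, n3, n5}.

{n1, n3, n5}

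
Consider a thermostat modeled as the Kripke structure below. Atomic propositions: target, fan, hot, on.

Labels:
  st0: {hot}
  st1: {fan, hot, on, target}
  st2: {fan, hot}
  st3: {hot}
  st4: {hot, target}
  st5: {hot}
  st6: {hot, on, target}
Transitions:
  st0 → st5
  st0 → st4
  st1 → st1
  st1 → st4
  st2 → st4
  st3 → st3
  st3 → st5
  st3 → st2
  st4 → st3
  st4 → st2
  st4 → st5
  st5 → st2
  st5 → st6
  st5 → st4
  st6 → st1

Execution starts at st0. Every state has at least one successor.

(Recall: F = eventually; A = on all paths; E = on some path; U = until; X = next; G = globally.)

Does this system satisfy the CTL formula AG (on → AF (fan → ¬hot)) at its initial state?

No

States satisfying on → AF (fan → ¬hot): {st0, st2, st3, st4, st5, st6}.
States satisfying AG (on → AF (fan → ¬hot)): ∅.
st1 is reachable from st0 and violates on → AF (fan → ¬hot), so AG fails at st0.
st0 ∉ Sat(AG (on → AF (fan → ¬hot))).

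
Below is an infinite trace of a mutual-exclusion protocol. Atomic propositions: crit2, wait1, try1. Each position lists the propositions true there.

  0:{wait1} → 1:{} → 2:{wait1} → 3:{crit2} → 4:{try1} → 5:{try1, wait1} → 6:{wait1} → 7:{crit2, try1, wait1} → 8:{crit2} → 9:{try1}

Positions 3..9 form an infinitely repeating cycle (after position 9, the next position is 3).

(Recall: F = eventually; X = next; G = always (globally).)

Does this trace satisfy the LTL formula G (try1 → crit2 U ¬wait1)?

try1 → crit2 U ¬wait1 must hold at every position from 0 onward. It fails at position 5, so G (try1 → crit2 U ¬wait1) is false.
Positions where try1 holds: 4, 5, 7, 9.
Check crit2 U ¬wait1 at each: 4→ok, 5→fails, 7→ok, 9→ok.

Violated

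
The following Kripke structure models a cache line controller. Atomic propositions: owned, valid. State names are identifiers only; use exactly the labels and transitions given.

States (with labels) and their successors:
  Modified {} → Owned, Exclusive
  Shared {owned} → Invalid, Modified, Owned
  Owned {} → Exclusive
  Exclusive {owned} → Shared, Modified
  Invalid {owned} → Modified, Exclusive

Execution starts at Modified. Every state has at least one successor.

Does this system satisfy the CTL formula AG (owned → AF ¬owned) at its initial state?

Does not hold

States satisfying owned → AF ¬owned: {Modified, Owned}.
States satisfying AG (owned → AF ¬owned): ∅.
Exclusive is reachable from Modified and violates owned → AF ¬owned, so AG fails at Modified.
Modified ∉ Sat(AG (owned → AF ¬owned)).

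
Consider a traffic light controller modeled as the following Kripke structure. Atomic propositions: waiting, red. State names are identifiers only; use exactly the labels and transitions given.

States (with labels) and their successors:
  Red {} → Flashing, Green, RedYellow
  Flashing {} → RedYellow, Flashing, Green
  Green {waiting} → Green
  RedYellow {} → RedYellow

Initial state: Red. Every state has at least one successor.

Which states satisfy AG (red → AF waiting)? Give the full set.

{Red, Flashing, Green, RedYellow}

States satisfying red → AF waiting: {Red, Flashing, Green, RedYellow}.
States satisfying AG (red → AF waiting): {Red, Flashing, Green, RedYellow}.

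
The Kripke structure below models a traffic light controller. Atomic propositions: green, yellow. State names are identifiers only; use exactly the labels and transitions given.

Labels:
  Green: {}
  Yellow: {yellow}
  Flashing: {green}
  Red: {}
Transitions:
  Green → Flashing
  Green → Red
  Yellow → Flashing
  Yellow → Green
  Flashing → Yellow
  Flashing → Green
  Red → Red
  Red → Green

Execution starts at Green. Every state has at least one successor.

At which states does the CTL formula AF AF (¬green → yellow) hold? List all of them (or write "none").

States satisfying AF (¬green → yellow): {Yellow, Flashing}.
States satisfying AF AF (¬green → yellow): {Yellow, Flashing}.

{Yellow, Flashing}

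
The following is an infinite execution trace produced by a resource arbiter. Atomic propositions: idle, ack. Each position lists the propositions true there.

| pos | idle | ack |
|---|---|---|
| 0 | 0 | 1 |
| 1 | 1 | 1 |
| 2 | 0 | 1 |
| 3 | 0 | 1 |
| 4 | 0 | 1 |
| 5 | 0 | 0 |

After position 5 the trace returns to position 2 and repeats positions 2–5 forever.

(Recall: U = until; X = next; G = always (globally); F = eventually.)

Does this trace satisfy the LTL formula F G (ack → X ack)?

No

G (ack → X ack) is false at every position 0..5, so it never becomes true and F G (ack → X ack) fails.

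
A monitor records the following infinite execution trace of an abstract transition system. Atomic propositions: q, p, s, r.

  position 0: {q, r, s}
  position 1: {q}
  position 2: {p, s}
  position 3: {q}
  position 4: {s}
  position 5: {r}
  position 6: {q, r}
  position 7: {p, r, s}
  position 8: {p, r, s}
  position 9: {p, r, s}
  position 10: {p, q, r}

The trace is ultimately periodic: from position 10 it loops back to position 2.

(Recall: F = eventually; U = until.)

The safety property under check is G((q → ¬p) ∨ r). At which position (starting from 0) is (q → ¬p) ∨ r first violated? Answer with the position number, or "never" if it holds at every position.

(q → ¬p) ∨ r holds at every position 0..10, and those are all the positions the trace ever visits, so the invariant G((q → ¬p) ∨ r) is never violated.

never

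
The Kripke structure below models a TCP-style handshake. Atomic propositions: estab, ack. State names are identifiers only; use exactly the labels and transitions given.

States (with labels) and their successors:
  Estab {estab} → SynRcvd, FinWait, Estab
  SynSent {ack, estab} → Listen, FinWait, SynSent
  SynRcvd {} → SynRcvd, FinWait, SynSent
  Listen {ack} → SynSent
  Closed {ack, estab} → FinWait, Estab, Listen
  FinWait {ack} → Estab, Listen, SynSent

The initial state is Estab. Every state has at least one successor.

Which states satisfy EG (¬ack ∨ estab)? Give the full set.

States satisfying ¬ack ∨ estab: {Estab, SynSent, SynRcvd, Closed}.
States satisfying EG (¬ack ∨ estab): {Estab, SynSent, SynRcvd, Closed}.

{Estab, SynSent, SynRcvd, Closed}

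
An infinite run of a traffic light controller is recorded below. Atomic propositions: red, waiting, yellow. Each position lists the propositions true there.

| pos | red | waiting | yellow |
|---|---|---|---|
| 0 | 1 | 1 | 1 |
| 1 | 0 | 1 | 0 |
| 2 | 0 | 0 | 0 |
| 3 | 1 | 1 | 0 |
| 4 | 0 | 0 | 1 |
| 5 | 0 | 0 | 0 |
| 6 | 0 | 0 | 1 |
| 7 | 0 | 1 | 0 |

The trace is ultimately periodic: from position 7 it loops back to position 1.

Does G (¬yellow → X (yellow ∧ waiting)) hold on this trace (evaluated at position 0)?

Does not hold

¬yellow → X (yellow ∧ waiting) must hold at every position from 0 onward. It fails at position 1, so G (¬yellow → X (yellow ∧ waiting)) is false.
Positions where ¬yellow holds: 1, 2, 3, 5, 7.
Check X (yellow ∧ waiting) at each: 1→fails, 2→fails, 3→fails, 5→fails, 7→fails.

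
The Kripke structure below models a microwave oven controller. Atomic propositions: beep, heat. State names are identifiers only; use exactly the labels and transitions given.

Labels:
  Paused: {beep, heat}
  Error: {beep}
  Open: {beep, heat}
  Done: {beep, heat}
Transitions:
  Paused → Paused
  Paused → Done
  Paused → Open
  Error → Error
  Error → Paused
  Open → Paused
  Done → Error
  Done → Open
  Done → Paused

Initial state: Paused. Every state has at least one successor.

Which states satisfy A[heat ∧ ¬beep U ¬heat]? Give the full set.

States satisfying heat ∧ ¬beep: ∅.
States satisfying ¬heat: {Error}.
States satisfying A[heat ∧ ¬beep U ¬heat]: {Error}.

{Error}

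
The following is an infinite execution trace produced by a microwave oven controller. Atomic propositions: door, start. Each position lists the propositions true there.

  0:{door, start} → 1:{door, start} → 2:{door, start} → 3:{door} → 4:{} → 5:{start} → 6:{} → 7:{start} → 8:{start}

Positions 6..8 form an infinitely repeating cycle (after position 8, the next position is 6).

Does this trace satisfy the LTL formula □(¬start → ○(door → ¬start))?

¬start → ○(door → ¬start) holds at every position 0..8, and those are all positions ever visited, so □(¬start → ○(door → ¬start)) holds.
Positions where ¬start holds: 3, 4, 6.
Check ○(door → ¬start) at each: 3→ok, 4→ok, 6→ok.

Holds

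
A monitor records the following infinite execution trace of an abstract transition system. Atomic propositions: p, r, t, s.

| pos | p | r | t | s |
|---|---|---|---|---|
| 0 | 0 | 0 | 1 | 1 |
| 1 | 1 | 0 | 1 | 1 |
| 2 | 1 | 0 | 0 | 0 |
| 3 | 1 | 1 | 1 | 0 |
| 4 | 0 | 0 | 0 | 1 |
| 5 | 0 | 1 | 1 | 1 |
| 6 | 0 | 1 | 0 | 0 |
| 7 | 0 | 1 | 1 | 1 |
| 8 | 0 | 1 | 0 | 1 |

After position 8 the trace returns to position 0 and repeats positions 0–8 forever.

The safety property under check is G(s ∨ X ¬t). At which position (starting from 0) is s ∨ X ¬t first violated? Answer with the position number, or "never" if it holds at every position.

Check s ∨ X ¬t at each position in order: 0 ✓, 1 ✓.
At position 2 the labels are {p} and the next position 3 has {p, r, t}, so s ∨ X ¬t is false there. This is the first violation.

2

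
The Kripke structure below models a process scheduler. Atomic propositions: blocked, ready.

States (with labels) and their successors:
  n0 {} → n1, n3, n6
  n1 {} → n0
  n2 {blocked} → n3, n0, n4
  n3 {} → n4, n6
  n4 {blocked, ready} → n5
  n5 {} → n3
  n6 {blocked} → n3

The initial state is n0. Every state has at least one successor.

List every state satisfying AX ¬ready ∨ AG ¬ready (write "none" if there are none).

States satisfying ¬ready: {n0, n1, n2, n3, n5, n6}.
States satisfying AX ¬ready: {n0, n1, n4, n5, n6}.
States satisfying AG ¬ready: ∅.
States satisfying AX ¬ready ∨ AG ¬ready: {n0, n1, n4, n5, n6}.

{n0, n1, n4, n5, n6}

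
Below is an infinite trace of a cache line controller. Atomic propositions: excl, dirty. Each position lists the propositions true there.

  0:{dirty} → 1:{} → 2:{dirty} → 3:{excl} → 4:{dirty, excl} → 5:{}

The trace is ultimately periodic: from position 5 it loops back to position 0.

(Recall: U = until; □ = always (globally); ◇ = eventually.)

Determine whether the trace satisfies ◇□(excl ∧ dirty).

Violated

□(excl ∧ dirty) is false at every position 0..5, so it never becomes true and ◇□(excl ∧ dirty) fails.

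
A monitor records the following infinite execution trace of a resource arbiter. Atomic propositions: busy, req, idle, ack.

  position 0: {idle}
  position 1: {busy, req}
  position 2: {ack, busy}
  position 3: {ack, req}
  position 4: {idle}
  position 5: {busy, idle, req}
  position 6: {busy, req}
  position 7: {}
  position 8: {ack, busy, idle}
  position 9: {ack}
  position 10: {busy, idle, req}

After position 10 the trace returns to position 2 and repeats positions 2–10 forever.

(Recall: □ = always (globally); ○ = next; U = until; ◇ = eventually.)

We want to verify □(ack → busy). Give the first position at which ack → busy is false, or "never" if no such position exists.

3

Check ack → busy at each position in order: 0 ✓, 1 ✓, 2 ✓.
At position 3 the labels are {ack, req}, so ack → busy is false there. This is the first violation.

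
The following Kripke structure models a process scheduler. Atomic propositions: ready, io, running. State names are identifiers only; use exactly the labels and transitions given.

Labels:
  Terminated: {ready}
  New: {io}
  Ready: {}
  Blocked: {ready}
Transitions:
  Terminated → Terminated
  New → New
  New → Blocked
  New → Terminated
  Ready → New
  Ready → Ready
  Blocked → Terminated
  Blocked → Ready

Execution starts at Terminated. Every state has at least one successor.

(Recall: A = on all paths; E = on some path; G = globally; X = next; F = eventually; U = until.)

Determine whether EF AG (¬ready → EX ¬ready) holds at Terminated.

Holds

States satisfying AG (¬ready → EX ¬ready): {Terminated, New, Ready, Blocked}.
States satisfying EF AG (¬ready → EX ¬ready): {Terminated, New, Ready, Blocked}.
Some path from Terminated reaches a state where AG (¬ready → EX ¬ready) holds.
Terminated ∈ Sat(EF AG (¬ready → EX ¬ready)).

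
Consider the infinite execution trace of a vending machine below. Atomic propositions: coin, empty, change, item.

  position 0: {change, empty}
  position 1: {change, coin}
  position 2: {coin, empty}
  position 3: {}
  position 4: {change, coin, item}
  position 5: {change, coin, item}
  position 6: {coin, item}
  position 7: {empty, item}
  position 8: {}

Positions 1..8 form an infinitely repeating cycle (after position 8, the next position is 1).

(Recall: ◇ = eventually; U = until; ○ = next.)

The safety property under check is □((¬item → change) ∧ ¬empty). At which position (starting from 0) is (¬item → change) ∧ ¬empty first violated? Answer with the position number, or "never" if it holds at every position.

0

At position 0 the labels are {change, empty}, so (¬item → change) ∧ ¬empty is false there. This is the first violation.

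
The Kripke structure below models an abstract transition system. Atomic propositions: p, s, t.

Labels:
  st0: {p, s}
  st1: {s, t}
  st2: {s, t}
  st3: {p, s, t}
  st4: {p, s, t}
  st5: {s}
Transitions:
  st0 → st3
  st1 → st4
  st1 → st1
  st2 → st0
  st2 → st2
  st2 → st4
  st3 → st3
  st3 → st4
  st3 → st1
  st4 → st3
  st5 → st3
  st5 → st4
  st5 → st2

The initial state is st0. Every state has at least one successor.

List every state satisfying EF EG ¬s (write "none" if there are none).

none

States satisfying EG ¬s: ∅.
States satisfying EF EG ¬s: ∅.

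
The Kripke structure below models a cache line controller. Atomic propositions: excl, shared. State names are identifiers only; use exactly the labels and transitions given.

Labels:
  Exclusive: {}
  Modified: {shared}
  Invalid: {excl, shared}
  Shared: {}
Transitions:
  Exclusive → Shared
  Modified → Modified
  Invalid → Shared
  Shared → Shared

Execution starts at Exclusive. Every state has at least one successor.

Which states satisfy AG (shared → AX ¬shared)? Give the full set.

States satisfying shared → AX ¬shared: {Exclusive, Invalid, Shared}.
States satisfying AG (shared → AX ¬shared): {Exclusive, Invalid, Shared}.

{Exclusive, Invalid, Shared}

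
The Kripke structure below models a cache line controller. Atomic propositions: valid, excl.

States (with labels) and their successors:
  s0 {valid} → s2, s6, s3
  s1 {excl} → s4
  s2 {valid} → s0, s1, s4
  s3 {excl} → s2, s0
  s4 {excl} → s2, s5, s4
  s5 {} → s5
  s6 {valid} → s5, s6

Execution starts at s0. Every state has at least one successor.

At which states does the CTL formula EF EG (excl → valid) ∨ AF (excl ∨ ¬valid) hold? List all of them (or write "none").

{s0, s1, s2, s3, s4, s5, s6}

States satisfying EG (excl → valid): {s0, s2, s5, s6}.
States satisfying EF EG (excl → valid): {s0, s1, s2, s3, s4, s5, s6}.
States satisfying excl ∨ ¬valid: {s1, s3, s4, s5}.
States satisfying AF (excl ∨ ¬valid): {s1, s3, s4, s5}.
States satisfying EF EG (excl → valid) ∨ AF (excl ∨ ¬valid): {s0, s1, s2, s3, s4, s5, s6}.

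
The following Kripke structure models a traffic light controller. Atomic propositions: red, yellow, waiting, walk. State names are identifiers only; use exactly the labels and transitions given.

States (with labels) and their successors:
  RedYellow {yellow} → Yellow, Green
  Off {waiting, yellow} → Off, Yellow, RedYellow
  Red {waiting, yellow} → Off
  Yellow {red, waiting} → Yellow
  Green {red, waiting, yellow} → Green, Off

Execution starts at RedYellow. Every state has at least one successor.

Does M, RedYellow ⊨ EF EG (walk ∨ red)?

States satisfying EG (walk ∨ red): {Yellow, Green}.
States satisfying EF EG (walk ∨ red): {RedYellow, Off, Red, Yellow, Green}.
Some path from RedYellow reaches a state where EG (walk ∨ red) holds.
RedYellow ∈ Sat(EF EG (walk ∨ red)).

Satisfied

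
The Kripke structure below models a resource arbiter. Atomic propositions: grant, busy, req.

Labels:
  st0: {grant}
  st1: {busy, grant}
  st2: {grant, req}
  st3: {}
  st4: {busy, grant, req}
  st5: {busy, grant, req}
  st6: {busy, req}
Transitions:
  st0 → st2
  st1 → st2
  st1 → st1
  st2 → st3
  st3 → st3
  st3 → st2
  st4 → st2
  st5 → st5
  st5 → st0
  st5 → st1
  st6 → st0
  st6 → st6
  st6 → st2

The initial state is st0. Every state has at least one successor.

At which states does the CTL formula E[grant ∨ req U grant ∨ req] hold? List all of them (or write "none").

States satisfying grant ∨ req: {st0, st1, st2, st4, st5, st6}.
States satisfying E[grant ∨ req U grant ∨ req]: {st0, st1, st2, st4, st5, st6}.

{st0, st1, st2, st4, st5, st6}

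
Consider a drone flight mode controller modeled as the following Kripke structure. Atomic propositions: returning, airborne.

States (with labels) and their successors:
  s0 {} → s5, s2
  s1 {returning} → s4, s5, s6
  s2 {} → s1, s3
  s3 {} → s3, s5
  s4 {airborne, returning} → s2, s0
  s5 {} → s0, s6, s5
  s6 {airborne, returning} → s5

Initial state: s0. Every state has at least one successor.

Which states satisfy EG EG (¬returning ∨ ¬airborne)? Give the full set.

{s0, s1, s2, s3, s5}

States satisfying EG (¬returning ∨ ¬airborne): {s0, s1, s2, s3, s5}.
States satisfying EG EG (¬returning ∨ ¬airborne): {s0, s1, s2, s3, s5}.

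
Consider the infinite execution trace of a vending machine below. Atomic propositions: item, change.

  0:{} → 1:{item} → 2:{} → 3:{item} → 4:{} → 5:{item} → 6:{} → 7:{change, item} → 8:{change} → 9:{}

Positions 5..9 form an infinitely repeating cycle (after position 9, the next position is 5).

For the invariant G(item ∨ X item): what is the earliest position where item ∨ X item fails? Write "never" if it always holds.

8

Check item ∨ X item at each position in order: 0 ✓, 1 ✓, 2 ✓, 3 ✓, 4 ✓, 5 ✓, 6 ✓, 7 ✓.
At position 8 the labels are {change} and the next position 9 has {}, so item ∨ X item is false there. This is the first violation.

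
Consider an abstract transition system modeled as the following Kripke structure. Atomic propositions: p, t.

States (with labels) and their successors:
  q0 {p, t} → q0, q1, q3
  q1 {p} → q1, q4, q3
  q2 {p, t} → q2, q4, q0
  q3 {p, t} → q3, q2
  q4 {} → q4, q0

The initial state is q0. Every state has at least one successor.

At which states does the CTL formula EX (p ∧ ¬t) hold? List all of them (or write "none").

{q0, q1}

States satisfying p ∧ ¬t: {q1}.
States satisfying EX (p ∧ ¬t): {q0, q1}.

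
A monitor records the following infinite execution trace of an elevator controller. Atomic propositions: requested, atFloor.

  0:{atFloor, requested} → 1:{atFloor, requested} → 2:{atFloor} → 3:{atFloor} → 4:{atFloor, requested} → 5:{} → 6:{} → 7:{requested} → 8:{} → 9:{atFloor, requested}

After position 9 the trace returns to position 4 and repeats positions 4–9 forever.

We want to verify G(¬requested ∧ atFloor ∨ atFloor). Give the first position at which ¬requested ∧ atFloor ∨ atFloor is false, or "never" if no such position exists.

Check ¬requested ∧ atFloor ∨ atFloor at each position in order: 0 ✓, 1 ✓, 2 ✓, 3 ✓, 4 ✓.
At position 5 the labels are {}, so ¬requested ∧ atFloor ∨ atFloor is false there. This is the first violation.

5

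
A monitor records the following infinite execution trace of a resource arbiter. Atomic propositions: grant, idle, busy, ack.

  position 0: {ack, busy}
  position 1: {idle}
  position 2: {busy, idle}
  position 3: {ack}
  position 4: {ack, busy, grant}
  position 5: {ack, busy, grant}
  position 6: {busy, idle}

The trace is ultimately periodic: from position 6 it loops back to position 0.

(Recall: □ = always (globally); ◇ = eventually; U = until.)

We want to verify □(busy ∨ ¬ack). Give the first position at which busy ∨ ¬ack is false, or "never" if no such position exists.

Check busy ∨ ¬ack at each position in order: 0 ✓, 1 ✓, 2 ✓.
At position 3 the labels are {ack}, so busy ∨ ¬ack is false there. This is the first violation.

3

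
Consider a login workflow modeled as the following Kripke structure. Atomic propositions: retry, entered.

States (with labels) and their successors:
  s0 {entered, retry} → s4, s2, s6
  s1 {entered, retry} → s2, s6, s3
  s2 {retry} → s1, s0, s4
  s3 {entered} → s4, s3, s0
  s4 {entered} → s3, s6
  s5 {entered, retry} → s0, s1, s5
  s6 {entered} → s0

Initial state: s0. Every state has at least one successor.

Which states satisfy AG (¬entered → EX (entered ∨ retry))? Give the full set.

States satisfying ¬entered → EX (entered ∨ retry): {s0, s1, s2, s3, s4, s5, s6}.
States satisfying AG (¬entered → EX (entered ∨ retry)): {s0, s1, s2, s3, s4, s5, s6}.

{s0, s1, s2, s3, s4, s5, s6}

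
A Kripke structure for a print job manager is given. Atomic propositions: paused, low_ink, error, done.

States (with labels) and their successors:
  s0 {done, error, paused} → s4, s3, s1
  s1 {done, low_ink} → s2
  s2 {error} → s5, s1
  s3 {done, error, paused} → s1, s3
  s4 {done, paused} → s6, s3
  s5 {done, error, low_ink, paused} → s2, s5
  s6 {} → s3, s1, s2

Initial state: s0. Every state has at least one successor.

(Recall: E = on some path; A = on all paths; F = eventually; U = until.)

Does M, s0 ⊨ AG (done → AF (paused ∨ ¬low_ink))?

Satisfied

States satisfying done → AF (paused ∨ ¬low_ink): {s0, s1, s2, s3, s4, s5, s6}.
States satisfying AG (done → AF (paused ∨ ¬low_ink)): {s0, s1, s2, s3, s4, s5, s6}.
Every state reachable from s0 satisfies done → AF (paused ∨ ¬low_ink).
s0 ∈ Sat(AG (done → AF (paused ∨ ¬low_ink))).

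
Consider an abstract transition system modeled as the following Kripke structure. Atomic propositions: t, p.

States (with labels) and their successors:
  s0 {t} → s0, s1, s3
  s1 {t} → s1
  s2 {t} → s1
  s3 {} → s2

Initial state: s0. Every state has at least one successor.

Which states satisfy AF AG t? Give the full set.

States satisfying AG t: {s1, s2}.
States satisfying AF AG t: {s1, s2, s3}.

{s1, s2, s3}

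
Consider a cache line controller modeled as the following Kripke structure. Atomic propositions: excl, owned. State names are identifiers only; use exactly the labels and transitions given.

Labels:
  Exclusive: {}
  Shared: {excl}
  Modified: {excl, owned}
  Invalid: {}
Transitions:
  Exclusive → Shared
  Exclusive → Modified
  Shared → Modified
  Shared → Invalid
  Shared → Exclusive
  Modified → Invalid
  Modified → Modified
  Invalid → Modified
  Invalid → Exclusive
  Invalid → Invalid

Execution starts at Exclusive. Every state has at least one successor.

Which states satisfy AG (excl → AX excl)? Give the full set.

States satisfying excl → AX excl: {Exclusive, Invalid}.
States satisfying AG (excl → AX excl): ∅.

none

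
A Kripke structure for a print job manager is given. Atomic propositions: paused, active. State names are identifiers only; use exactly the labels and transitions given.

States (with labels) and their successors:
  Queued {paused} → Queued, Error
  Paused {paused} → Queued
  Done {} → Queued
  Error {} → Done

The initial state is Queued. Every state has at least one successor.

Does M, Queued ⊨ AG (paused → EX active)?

States satisfying paused → EX active: {Done, Error}.
States satisfying AG (paused → EX active): ∅.
Queued is reachable from Queued and violates paused → EX active, so AG fails at Queued.
Queued ∉ Sat(AG (paused → EX active)).

Does not hold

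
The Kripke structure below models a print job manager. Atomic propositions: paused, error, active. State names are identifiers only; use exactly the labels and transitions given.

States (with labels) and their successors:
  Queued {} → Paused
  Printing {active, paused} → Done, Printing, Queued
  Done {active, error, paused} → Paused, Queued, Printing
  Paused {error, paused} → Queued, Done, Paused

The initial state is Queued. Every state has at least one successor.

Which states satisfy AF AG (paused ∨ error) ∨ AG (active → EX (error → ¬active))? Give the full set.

{Queued, Printing, Done, Paused}

States satisfying AG (paused ∨ error): ∅.
States satisfying AF AG (paused ∨ error): ∅.
States satisfying active → EX (error → ¬active): {Queued, Printing, Done, Paused}.
States satisfying AG (active → EX (error → ¬active)): {Queued, Printing, Done, Paused}.
States satisfying AF AG (paused ∨ error) ∨ AG (active → EX (error → ¬active)): {Queued, Printing, Done, Paused}.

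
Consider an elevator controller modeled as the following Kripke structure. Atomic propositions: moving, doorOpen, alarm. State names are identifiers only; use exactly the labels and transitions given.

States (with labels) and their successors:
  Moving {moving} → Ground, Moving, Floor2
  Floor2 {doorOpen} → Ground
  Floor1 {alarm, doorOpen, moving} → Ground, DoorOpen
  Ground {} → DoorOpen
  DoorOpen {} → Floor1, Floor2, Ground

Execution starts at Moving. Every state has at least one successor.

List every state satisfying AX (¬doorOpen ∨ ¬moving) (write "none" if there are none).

{Moving, Floor2, Floor1, Ground}

States satisfying ¬doorOpen ∨ ¬moving: {Moving, Floor2, Ground, DoorOpen}.
States satisfying AX (¬doorOpen ∨ ¬moving): {Moving, Floor2, Floor1, Ground}.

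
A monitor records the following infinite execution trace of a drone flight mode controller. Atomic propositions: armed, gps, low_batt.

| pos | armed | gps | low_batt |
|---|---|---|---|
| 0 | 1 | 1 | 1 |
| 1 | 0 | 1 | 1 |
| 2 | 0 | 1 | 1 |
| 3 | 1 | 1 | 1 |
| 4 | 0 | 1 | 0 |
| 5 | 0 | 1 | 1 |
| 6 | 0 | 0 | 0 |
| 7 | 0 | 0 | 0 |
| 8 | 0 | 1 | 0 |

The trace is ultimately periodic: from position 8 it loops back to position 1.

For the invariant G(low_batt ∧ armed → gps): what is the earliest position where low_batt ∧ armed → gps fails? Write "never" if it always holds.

never

low_batt ∧ armed → gps holds at every position 0..8, and those are all the positions the trace ever visits, so the invariant G(low_batt ∧ armed → gps) is never violated.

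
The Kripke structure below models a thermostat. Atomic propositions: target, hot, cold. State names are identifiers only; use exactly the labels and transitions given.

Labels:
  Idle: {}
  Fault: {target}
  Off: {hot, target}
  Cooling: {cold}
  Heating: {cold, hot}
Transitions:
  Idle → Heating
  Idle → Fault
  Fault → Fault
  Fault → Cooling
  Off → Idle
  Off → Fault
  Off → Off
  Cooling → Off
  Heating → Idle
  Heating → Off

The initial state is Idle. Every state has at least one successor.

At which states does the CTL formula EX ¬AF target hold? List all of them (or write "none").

States satisfying ¬AF target: {Idle, Heating}.
States satisfying EX ¬AF target: {Idle, Off, Heating}.

{Idle, Off, Heating}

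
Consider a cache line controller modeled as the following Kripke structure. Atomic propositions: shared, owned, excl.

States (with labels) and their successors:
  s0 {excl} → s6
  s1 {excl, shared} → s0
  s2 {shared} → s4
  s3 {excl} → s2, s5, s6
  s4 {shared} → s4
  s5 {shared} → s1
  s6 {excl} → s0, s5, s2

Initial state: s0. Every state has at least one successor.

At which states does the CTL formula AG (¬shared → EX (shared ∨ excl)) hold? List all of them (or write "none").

{s0, s1, s2, s3, s4, s5, s6}

States satisfying ¬shared → EX (shared ∨ excl): {s0, s1, s2, s3, s4, s5, s6}.
States satisfying AG (¬shared → EX (shared ∨ excl)): {s0, s1, s2, s3, s4, s5, s6}.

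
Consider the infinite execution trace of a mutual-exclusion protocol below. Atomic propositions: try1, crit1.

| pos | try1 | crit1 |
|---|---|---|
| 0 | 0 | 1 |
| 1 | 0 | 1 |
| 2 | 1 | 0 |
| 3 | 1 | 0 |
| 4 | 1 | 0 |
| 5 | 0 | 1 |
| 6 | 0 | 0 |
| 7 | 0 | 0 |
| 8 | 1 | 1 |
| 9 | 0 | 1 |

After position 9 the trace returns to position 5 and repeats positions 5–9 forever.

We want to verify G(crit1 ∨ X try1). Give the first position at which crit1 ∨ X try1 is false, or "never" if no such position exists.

4

Check crit1 ∨ X try1 at each position in order: 0 ✓, 1 ✓, 2 ✓, 3 ✓.
At position 4 the labels are {try1} and the next position 5 has {crit1}, so crit1 ∨ X try1 is false there. This is the first violation.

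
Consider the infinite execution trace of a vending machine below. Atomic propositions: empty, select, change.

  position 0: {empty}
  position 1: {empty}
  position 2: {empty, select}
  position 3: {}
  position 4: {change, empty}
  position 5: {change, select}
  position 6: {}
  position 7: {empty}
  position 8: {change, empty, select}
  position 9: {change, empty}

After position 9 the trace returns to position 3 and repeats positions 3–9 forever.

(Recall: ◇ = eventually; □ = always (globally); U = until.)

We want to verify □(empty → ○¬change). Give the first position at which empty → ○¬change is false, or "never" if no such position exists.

Check empty → ○¬change at each position in order: 0 ✓, 1 ✓, 2 ✓, 3 ✓.
At position 4 the labels are {change, empty} and the next position 5 has {change, select}, so empty → ○¬change is false there. This is the first violation.

4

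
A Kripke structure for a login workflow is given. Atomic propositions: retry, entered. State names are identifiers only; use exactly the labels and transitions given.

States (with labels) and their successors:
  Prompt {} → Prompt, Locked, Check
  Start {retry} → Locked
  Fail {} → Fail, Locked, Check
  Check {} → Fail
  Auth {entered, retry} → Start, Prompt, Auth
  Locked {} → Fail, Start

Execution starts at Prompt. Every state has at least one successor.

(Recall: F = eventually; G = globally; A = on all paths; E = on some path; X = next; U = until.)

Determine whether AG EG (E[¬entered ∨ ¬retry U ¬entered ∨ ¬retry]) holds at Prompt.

States satisfying EG (E[¬entered ∨ ¬retry U ¬entered ∨ ¬retry]): {Prompt, Start, Fail, Check, Locked}.
States satisfying AG EG (E[¬entered ∨ ¬retry U ¬entered ∨ ¬retry]): {Prompt, Start, Fail, Check, Locked}.
Every state reachable from Prompt satisfies EG (E[¬entered ∨ ¬retry U ¬entered ∨ ¬retry]).
Prompt ∈ Sat(AG EG (E[¬entered ∨ ¬retry U ¬entered ∨ ¬retry])).

Yes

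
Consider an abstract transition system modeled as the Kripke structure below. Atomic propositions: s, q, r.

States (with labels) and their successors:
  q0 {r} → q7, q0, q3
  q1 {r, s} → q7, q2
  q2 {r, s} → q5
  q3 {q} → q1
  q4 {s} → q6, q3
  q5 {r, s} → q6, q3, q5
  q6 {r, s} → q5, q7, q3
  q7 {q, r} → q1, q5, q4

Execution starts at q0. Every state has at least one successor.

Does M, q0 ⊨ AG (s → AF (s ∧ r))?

States satisfying s → AF (s ∧ r): {q0, q1, q2, q3, q4, q5, q6, q7}.
States satisfying AG (s → AF (s ∧ r)): {q0, q1, q2, q3, q4, q5, q6, q7}.
Every state reachable from q0 satisfies s → AF (s ∧ r).
q0 ∈ Sat(AG (s → AF (s ∧ r))).

Holds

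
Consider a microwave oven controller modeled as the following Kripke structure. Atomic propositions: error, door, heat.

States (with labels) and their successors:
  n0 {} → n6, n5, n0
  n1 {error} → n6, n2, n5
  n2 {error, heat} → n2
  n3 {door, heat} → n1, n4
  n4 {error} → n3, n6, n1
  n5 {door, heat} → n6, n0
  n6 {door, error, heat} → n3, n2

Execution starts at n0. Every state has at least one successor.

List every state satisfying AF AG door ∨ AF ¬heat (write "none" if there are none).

States satisfying AG door: ∅.
States satisfying AF AG door: ∅.
States satisfying ¬heat: {n0, n1, n4}.
States satisfying AF ¬heat: {n0, n1, n3, n4}.
States satisfying AF AG door ∨ AF ¬heat: {n0, n1, n3, n4}.

{n0, n1, n3, n4}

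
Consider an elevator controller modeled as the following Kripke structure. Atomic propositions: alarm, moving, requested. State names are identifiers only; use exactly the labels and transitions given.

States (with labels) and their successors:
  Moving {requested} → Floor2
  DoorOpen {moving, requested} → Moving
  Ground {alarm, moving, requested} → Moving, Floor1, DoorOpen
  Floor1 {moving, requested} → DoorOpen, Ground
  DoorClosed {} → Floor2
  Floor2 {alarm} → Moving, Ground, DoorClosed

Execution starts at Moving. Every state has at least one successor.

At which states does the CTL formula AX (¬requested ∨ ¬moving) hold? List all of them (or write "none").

{Moving, DoorOpen, DoorClosed}

States satisfying ¬requested ∨ ¬moving: {Moving, DoorClosed, Floor2}.
States satisfying AX (¬requested ∨ ¬moving): {Moving, DoorOpen, DoorClosed}.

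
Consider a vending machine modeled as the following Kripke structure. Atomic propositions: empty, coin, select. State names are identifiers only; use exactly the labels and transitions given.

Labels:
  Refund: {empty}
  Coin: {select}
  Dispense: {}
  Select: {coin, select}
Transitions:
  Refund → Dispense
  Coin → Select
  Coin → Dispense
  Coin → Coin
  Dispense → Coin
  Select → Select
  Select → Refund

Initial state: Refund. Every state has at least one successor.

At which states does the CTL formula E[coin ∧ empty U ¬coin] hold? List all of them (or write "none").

{Refund, Coin, Dispense}

States satisfying coin ∧ empty: ∅.
States satisfying ¬coin: {Refund, Coin, Dispense}.
States satisfying E[coin ∧ empty U ¬coin]: {Refund, Coin, Dispense}.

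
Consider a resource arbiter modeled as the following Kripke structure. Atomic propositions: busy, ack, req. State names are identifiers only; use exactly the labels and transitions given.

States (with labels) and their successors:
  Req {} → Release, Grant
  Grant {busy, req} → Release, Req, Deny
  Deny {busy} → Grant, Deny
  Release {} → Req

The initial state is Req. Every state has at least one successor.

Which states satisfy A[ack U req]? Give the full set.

{Grant}

States satisfying ack: ∅.
States satisfying req: {Grant}.
States satisfying A[ack U req]: {Grant}.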